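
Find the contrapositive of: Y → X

Contrapositive: NOT X → NOT Y
Note: A statement and its contrapositive are logically equivalent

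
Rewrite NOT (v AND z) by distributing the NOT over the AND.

NOT v OR NOT z
De Morgan's: NOT(AND of terms) = OR of negations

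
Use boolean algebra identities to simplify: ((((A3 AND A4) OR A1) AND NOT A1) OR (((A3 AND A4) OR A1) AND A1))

By distribution ((E AND v) OR (E AND NOT v) = E):
= ((A3 AND A4) OR A1)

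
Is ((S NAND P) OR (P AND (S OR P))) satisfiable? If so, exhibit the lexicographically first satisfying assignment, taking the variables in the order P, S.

P=0, S=0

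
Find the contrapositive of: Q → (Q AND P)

Contrapositive: NOT (Q AND P) → NOT Q
Note: A statement and its contrapositive are logically equivalent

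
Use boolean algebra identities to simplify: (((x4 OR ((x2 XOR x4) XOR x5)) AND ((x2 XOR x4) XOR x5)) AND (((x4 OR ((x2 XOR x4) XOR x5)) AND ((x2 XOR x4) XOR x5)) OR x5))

By absorption (E AND (E OR v) = E) then absorption (E AND (E OR v) = E):
= ((x2 XOR x4) XOR x5)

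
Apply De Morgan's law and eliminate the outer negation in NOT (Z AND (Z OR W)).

NOT Z OR NOT (Z OR W)
De Morgan's: NOT(AND of terms) = OR of negations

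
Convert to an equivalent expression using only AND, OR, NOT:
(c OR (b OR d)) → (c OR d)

NOT (c OR (b OR d)) OR (c OR d)
(Implication elimination: A → B = NOT A OR B)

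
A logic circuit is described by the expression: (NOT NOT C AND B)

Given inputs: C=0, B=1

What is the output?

Substituting: (NOT NOT 0 AND 1)
= 0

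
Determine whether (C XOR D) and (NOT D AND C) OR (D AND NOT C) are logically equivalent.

Yes, they are equivalent — the two output columns agree on all 4 assignments:
D | C | Expression 1 | Expression 2
-----------------------------------
0 | 0 | 0 | 0
0 | 1 | 1 | 1
1 | 0 | 1 | 1
1 | 1 | 0 | 0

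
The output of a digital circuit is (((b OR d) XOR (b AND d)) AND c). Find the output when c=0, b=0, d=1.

Substituting: (((0 OR 1) XOR (0 AND 1)) AND 0)
= 0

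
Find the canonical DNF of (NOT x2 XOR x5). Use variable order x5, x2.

(NOT x5 AND NOT x2) OR (x5 AND x2)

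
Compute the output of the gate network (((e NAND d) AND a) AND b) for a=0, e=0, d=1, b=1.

Substituting: (((0 NAND 1) AND 0) AND 1)
= 0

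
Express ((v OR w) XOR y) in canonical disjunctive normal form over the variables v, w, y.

(NOT v AND NOT w AND y) OR (NOT v AND w AND NOT y) OR (v AND NOT w AND NOT y) OR (v AND w AND NOT y)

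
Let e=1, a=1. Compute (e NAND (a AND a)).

Substituting: (1 NAND (1 AND 1))
= 0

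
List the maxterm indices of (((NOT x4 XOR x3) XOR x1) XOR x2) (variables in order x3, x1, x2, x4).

ΠM(1, 2, 4, 7, 8, 11, 13, 14) = (x3 OR x1 OR x2 OR NOT x4) AND (x3 OR x1 OR NOT x2 OR x4) AND (x3 OR NOT x1 OR x2 OR x4) AND (x3 OR NOT x1 OR NOT x2 OR NOT x4) AND (NOT x3 OR x1 OR x2 OR x4) AND (NOT x3 OR x1 OR NOT x2 OR NOT x4) AND (NOT x3 OR NOT x1 OR x2 OR NOT x4) AND (NOT x3 OR NOT x1 OR NOT x2 OR x4)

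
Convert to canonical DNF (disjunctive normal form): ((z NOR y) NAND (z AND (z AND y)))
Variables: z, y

(NOT z AND NOT y) OR (NOT z AND y) OR (z AND NOT y) OR (z AND y)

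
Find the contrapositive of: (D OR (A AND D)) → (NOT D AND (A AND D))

Contrapositive: NOT (NOT D AND (A AND D)) → NOT (D OR (A AND D))
Note: A statement and its contrapositive are logically equivalent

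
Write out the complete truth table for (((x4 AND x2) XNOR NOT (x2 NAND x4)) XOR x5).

x2 | x5 | x4 | Output
---------------------
0 | 0 | 0 | 1
0 | 0 | 1 | 1
0 | 1 | 0 | 0
0 | 1 | 1 | 0
1 | 0 | 0 | 1
1 | 0 | 1 | 1
1 | 1 | 0 | 0
1 | 1 | 1 | 0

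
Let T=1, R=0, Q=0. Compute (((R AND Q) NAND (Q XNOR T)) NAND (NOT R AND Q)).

Substituting: (((0 AND 0) NAND (0 XNOR 1)) NAND (NOT 0 AND 0))
= 1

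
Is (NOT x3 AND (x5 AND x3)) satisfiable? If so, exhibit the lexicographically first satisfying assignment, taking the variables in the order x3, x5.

UNSATISFIABLE - no assignment makes this expression true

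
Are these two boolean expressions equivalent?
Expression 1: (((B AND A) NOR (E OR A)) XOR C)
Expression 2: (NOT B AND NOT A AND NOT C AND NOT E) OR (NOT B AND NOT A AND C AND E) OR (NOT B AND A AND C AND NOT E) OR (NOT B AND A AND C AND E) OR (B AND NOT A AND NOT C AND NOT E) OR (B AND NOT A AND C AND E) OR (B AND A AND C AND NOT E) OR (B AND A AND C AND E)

Yes, they are equivalent — the two output columns agree on all 16 assignments:
B | A | C | E | Expression 1 | Expression 2
-------------------------------------------
0 | 0 | 0 | 0 | 1 | 1
0 | 0 | 0 | 1 | 0 | 0
0 | 0 | 1 | 0 | 0 | 0
0 | 0 | 1 | 1 | 1 | 1
0 | 1 | 0 | 0 | 0 | 0
0 | 1 | 0 | 1 | 0 | 0
0 | 1 | 1 | 0 | 1 | 1
0 | 1 | 1 | 1 | 1 | 1
1 | 0 | 0 | 0 | 1 | 1
1 | 0 | 0 | 1 | 0 | 0
1 | 0 | 1 | 0 | 0 | 0
1 | 0 | 1 | 1 | 1 | 1
1 | 1 | 0 | 0 | 0 | 0
1 | 1 | 0 | 1 | 0 | 0
1 | 1 | 1 | 0 | 1 | 1
1 | 1 | 1 | 1 | 1 | 1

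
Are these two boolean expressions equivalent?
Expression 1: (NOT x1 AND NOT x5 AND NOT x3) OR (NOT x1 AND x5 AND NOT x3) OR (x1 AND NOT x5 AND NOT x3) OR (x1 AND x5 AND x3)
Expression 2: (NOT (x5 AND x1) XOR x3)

Yes, they are equivalent — the two output columns agree on all 8 assignments:
x1 | x5 | x3 | Expression 1 | Expression 2
------------------------------------------
0 | 0 | 0 | 1 | 1
0 | 0 | 1 | 0 | 0
0 | 1 | 0 | 1 | 1
0 | 1 | 1 | 0 | 0
1 | 0 | 0 | 1 | 1
1 | 0 | 1 | 0 | 0
1 | 1 | 0 | 0 | 0
1 | 1 | 1 | 1 | 1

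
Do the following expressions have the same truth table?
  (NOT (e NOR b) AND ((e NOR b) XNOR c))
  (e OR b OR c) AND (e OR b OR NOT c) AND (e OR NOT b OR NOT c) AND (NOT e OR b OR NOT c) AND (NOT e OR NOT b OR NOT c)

Yes, they are equivalent — the two output columns agree on all 8 assignments:
e | b | c | Expression 1 | Expression 2
---------------------------------------
0 | 0 | 0 | 0 | 0
0 | 0 | 1 | 0 | 0
0 | 1 | 0 | 1 | 1
0 | 1 | 1 | 0 | 0
1 | 0 | 0 | 1 | 1
1 | 0 | 1 | 0 | 0
1 | 1 | 0 | 1 | 1
1 | 1 | 1 | 0 | 0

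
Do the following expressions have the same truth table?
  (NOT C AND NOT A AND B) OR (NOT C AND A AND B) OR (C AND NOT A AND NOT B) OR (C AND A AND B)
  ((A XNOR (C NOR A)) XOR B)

Yes, they are equivalent — the two output columns agree on all 8 assignments:
C | A | B | Expression 1 | Expression 2
---------------------------------------
0 | 0 | 0 | 0 | 0
0 | 0 | 1 | 1 | 1
0 | 1 | 0 | 0 | 0
0 | 1 | 1 | 1 | 1
1 | 0 | 0 | 1 | 1
1 | 0 | 1 | 0 | 0
1 | 1 | 0 | 0 | 0
1 | 1 | 1 | 1 | 1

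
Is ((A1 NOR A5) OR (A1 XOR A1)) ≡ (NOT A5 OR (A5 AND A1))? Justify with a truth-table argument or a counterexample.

No. Counterexample: with A5=0, A1=1, Expression 1 = 0 but Expression 2 = 1.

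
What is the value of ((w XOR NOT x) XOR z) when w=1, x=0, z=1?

Substituting: ((1 XOR NOT 0) XOR 1)
= 1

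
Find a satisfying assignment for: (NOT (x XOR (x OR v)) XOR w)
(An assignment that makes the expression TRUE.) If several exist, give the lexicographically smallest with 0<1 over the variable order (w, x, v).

w=0, x=0, v=0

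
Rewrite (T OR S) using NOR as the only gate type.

((T NOR S) NOR (T NOR S))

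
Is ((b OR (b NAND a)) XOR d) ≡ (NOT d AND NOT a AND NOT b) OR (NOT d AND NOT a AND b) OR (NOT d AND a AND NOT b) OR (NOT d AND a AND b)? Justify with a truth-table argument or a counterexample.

Yes, they are equivalent — the two output columns agree on all 8 assignments:
d | a | b | Expression 1 | Expression 2
---------------------------------------
0 | 0 | 0 | 1 | 1
0 | 0 | 1 | 1 | 1
0 | 1 | 0 | 1 | 1
0 | 1 | 1 | 1 | 1
1 | 0 | 0 | 0 | 0
1 | 0 | 1 | 0 | 0
1 | 1 | 0 | 0 | 0
1 | 1 | 1 | 0 | 0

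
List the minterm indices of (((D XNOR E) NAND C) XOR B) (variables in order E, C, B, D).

Σm(0, 1, 5, 6, 8, 9, 12, 15) = (NOT E AND NOT C AND NOT B AND NOT D) OR (NOT E AND NOT C AND NOT B AND D) OR (NOT E AND C AND NOT B AND D) OR (NOT E AND C AND B AND NOT D) OR (E AND NOT C AND NOT B AND NOT D) OR (E AND NOT C AND NOT B AND D) OR (E AND C AND NOT B AND NOT D) OR (E AND C AND B AND D)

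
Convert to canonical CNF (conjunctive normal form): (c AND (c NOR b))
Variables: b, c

(b OR c) AND (b OR NOT c) AND (NOT b OR c) AND (NOT b OR NOT c)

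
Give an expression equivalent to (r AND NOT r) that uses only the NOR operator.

((r NOR r) NOR ((r NOR r) NOR (r NOR r)))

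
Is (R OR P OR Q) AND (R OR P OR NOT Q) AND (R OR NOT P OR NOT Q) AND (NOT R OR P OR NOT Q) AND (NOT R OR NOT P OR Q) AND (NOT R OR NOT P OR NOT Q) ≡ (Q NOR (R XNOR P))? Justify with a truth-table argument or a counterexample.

Yes, they are equivalent — the two output columns agree on all 8 assignments:
R | P | Q | Expression 1 | Expression 2
---------------------------------------
0 | 0 | 0 | 0 | 0
0 | 0 | 1 | 0 | 0
0 | 1 | 0 | 1 | 1
0 | 1 | 1 | 0 | 0
1 | 0 | 0 | 1 | 1
1 | 0 | 1 | 0 | 0
1 | 1 | 0 | 0 | 0
1 | 1 | 1 | 0 | 0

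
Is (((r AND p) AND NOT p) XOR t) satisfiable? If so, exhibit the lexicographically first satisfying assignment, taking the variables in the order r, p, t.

r=0, p=0, t=1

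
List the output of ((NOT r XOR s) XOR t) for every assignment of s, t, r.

s | t | r | Output
------------------
0 | 0 | 0 | 1
0 | 0 | 1 | 0
0 | 1 | 0 | 0
0 | 1 | 1 | 1
1 | 0 | 0 | 0
1 | 0 | 1 | 1
1 | 1 | 0 | 1
1 | 1 | 1 | 0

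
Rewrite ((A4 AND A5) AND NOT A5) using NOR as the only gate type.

((((A4 NOR A4) NOR (A5 NOR A5)) NOR ((A4 NOR A4) NOR (A5 NOR A5))) NOR ((A5 NOR A5) NOR (A5 NOR A5)))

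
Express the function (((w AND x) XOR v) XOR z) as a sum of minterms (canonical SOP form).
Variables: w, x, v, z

Σm(1, 2, 5, 6, 9, 10, 12, 15) = (NOT w AND NOT x AND NOT v AND z) OR (NOT w AND NOT x AND v AND NOT z) OR (NOT w AND x AND NOT v AND z) OR (NOT w AND x AND v AND NOT z) OR (w AND NOT x AND NOT v AND z) OR (w AND NOT x AND v AND NOT z) OR (w AND x AND NOT v AND NOT z) OR (w AND x AND v AND z)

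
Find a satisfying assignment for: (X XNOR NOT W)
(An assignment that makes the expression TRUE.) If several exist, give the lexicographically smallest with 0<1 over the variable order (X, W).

X=0, W=1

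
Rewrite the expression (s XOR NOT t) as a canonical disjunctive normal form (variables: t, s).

(NOT t AND NOT s) OR (t AND s)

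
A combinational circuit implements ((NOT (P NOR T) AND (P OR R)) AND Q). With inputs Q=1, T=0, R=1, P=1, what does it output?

Substituting: ((NOT (1 NOR 0) AND (1 OR 1)) AND 1)
= 1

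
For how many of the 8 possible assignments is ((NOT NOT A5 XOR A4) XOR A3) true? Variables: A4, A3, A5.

Satisfying assignments: (0,0,1), (0,1,0), (1,0,0), (1,1,1)
Count: 4 out of 8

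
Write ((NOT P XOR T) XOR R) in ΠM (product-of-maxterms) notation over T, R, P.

ΠM(1, 2, 4, 7) = (T OR R OR NOT P) AND (T OR NOT R OR P) AND (NOT T OR R OR P) AND (NOT T OR NOT R OR NOT P)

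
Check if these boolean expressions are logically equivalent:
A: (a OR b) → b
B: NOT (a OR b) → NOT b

No, Inverse is not equivalent to original (counterexample: a=1, b=0, e=0)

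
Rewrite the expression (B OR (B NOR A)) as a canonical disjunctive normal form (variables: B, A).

(NOT B AND NOT A) OR (B AND NOT A) OR (B AND A)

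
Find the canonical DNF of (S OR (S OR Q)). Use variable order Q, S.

(NOT Q AND S) OR (Q AND NOT S) OR (Q AND S)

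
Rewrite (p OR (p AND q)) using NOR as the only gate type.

((p NOR ((p NOR p) NOR (q NOR q))) NOR (p NOR ((p NOR p) NOR (q NOR q))))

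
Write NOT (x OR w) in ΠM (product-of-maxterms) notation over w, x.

ΠM(1, 2, 3) = (w OR NOT x) AND (NOT w OR x) AND (NOT w OR NOT x)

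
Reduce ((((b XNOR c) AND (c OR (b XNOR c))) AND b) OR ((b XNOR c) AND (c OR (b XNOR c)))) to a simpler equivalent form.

By absorption (E OR (E AND v) = E) then absorption (E AND (E OR v) = E):
= (b XNOR c)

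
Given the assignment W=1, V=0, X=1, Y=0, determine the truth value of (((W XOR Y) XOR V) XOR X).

Substituting: (((1 XOR 0) XOR 0) XOR 1)
= 0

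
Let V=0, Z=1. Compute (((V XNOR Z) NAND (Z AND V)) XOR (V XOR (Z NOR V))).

Substituting: (((0 XNOR 1) NAND (1 AND 0)) XOR (0 XOR (1 NOR 0)))
= 1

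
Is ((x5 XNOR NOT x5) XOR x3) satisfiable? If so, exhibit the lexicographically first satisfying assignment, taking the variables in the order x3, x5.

x3=1, x5=0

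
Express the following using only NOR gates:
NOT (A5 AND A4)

(((A5 NOR A5) NOR (A4 NOR A4)) NOR ((A5 NOR A5) NOR (A4 NOR A4)))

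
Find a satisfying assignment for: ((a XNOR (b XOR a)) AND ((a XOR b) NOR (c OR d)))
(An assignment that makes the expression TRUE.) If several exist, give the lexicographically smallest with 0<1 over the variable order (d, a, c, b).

d=0, a=0, c=0, b=0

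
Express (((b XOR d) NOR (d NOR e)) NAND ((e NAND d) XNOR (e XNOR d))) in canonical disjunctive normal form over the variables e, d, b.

(NOT e AND NOT d AND NOT b) OR (NOT e AND NOT d AND b) OR (NOT e AND d AND NOT b) OR (NOT e AND d AND b) OR (e AND NOT d AND NOT b) OR (e AND NOT d AND b) OR (e AND d AND NOT b) OR (e AND d AND b)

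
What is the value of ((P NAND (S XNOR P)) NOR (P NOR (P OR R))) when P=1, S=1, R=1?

Substituting: ((1 NAND (1 XNOR 1)) NOR (1 NOR (1 OR 1)))
= 1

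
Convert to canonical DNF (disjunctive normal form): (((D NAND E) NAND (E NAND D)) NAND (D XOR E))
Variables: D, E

(NOT D AND NOT E) OR (NOT D AND E) OR (D AND NOT E) OR (D AND E)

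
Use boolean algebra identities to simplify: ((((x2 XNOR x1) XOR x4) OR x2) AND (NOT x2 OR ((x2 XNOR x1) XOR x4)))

By distribution ((E OR v) AND (E OR NOT v) = E):
= ((x2 XNOR x1) XOR x4)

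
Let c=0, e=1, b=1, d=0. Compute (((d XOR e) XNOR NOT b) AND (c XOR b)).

Substituting: (((0 XOR 1) XNOR NOT 1) AND (0 XOR 1))
= 0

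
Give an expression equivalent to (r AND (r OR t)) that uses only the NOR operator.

((r NOR r) NOR (((r NOR t) NOR (r NOR t)) NOR ((r NOR t) NOR (r NOR t))))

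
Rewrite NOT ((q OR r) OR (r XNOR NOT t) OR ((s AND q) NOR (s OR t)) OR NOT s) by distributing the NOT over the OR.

NOT (q OR r) AND NOT (r XNOR NOT t) AND NOT ((s AND q) NOR (s OR t)) AND s
De Morgan's: NOT(OR of terms) = AND of negations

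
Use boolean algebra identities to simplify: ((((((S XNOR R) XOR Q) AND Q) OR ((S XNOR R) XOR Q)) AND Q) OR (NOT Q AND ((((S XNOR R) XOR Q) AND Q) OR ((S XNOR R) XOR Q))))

By distribution ((E AND v) OR (E AND NOT v) = E) then absorption (E OR (E AND v) = E):
= ((S XNOR R) XOR Q)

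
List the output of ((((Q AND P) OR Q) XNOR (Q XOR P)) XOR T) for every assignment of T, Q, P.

T | Q | P | Output
------------------
0 | 0 | 0 | 1
0 | 0 | 1 | 0
0 | 1 | 0 | 1
0 | 1 | 1 | 0
1 | 0 | 0 | 0
1 | 0 | 1 | 1
1 | 1 | 0 | 0
1 | 1 | 1 | 1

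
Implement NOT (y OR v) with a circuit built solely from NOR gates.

(((y NOR v) NOR (y NOR v)) NOR ((y NOR v) NOR (y NOR v)))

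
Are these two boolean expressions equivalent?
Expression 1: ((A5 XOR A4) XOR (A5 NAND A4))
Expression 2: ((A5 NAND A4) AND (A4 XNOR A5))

Yes, they are equivalent — the two output columns agree on all 4 assignments:
A4 | A5 | Expression 1 | Expression 2
-------------------------------------
0 | 0 | 1 | 1
0 | 1 | 0 | 0
1 | 0 | 0 | 0
1 | 1 | 0 | 0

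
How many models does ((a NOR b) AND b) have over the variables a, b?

No assignment satisfies the expression.
Count: 0 out of 4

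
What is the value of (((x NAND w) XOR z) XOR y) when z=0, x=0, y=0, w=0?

Substituting: (((0 NAND 0) XOR 0) XOR 0)
= 1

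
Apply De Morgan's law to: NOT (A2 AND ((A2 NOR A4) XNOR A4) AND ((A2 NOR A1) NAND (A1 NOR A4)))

NOT A2 OR NOT ((A2 NOR A4) XNOR A4) OR NOT ((A2 NOR A1) NAND (A1 NOR A4))
De Morgan's: NOT(AND of terms) = OR of negations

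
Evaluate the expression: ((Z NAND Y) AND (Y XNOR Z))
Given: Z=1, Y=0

Substituting: ((1 NAND 0) AND (0 XNOR 1))
= 0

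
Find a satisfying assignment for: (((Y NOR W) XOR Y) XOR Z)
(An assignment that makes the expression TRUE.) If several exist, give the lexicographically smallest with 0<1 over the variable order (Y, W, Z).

Y=0, W=0, Z=0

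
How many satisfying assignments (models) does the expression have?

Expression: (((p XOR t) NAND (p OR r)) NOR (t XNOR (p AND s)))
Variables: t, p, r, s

Satisfying assignments: (0,1,0,1), (0,1,1,1), (1,0,1,0), (1,0,1,1)
Count: 4 out of 16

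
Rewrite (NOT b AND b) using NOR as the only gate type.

(((b NOR b) NOR (b NOR b)) NOR (b NOR b))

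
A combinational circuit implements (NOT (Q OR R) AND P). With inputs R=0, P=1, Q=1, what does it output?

Substituting: (NOT (1 OR 0) AND 1)
= 0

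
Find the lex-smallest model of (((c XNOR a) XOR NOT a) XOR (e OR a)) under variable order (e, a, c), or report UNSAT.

e=0, a=0, c=1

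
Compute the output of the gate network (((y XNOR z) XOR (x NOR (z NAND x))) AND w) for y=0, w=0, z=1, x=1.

Substituting: (((0 XNOR 1) XOR (1 NOR (1 NAND 1))) AND 0)
= 0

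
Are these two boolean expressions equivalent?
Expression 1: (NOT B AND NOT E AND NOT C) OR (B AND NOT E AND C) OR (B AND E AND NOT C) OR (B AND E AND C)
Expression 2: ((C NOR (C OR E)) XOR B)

Yes, they are equivalent — the two output columns agree on all 8 assignments:
B | E | C | Expression 1 | Expression 2
---------------------------------------
0 | 0 | 0 | 1 | 1
0 | 0 | 1 | 0 | 0
0 | 1 | 0 | 0 | 0
0 | 1 | 1 | 0 | 0
1 | 0 | 0 | 0 | 0
1 | 0 | 1 | 1 | 1
1 | 1 | 0 | 1 | 1
1 | 1 | 1 | 1 | 1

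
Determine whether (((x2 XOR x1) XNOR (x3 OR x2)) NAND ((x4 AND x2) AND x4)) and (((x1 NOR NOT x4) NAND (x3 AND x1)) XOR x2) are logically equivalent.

No. Counterexample: with x4=0, x3=0, x1=0, x2=1, Expression 1 = 1 but Expression 2 = 0.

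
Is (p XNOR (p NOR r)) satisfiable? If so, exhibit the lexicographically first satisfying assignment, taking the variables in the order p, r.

p=0, r=1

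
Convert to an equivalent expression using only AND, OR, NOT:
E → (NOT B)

NOT E OR (NOT B)
(Implication elimination: A → B = NOT A OR B)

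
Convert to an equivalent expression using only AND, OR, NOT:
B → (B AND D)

NOT B OR (B AND D)
(Implication elimination: A → B = NOT A OR B)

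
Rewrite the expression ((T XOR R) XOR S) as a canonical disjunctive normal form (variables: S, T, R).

(NOT S AND NOT T AND R) OR (NOT S AND T AND NOT R) OR (S AND NOT T AND NOT R) OR (S AND T AND R)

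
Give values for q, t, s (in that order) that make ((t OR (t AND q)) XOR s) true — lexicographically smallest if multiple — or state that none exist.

q=0, t=0, s=1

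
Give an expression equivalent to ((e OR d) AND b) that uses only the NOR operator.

((((e NOR d) NOR (e NOR d)) NOR ((e NOR d) NOR (e NOR d))) NOR (b NOR b))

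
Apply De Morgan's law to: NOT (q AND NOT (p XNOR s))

NOT q OR (p XNOR s)
De Morgan's: NOT(AND of terms) = OR of negations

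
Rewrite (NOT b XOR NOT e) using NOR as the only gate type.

(((((b NOR b) NOR (e NOR e)) NOR ((b NOR b) NOR (e NOR e))) NOR (((b NOR b) NOR (e NOR e)) NOR ((b NOR b) NOR (e NOR e)))) NOR (((((b NOR b) NOR (b NOR b)) NOR ((e NOR e) NOR (e NOR e))) NOR (((b NOR b) NOR (b NOR b)) NOR ((e NOR e) NOR (e NOR e)))) NOR ((((b NOR b) NOR (b NOR b)) NOR ((e NOR e) NOR (e NOR e))) NOR (((b NOR b) NOR (b NOR b)) NOR ((e NOR e) NOR (e NOR e))))))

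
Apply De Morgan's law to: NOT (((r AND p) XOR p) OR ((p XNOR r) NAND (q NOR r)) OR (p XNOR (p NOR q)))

NOT ((r AND p) XOR p) AND NOT ((p XNOR r) NAND (q NOR r)) AND NOT (p XNOR (p NOR q))
De Morgan's: NOT(OR of terms) = AND of negations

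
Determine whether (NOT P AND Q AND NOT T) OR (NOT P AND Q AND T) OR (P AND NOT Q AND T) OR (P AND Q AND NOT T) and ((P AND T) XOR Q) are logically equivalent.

Yes, they are equivalent — the two output columns agree on all 8 assignments:
P | Q | T | Expression 1 | Expression 2
---------------------------------------
0 | 0 | 0 | 0 | 0
0 | 0 | 1 | 0 | 0
0 | 1 | 0 | 1 | 1
0 | 1 | 1 | 1 | 1
1 | 0 | 0 | 0 | 0
1 | 0 | 1 | 1 | 1
1 | 1 | 0 | 1 | 1
1 | 1 | 1 | 0 | 0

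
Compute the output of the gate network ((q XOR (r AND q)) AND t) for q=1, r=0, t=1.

Substituting: ((1 XOR (0 AND 1)) AND 1)
= 1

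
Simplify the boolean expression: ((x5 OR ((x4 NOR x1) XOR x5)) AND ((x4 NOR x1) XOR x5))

By absorption (E AND (E OR v) = E):
= ((x4 NOR x1) XOR x5)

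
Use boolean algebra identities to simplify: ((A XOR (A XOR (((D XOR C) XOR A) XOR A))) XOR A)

By XOR self-cancellation ((E XOR v) XOR v = E) then XOR self-cancellation ((E XOR v) XOR v = E):
= ((D XOR C) XOR A)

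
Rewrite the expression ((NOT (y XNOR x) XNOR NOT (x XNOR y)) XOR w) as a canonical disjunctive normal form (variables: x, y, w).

(NOT x AND NOT y AND NOT w) OR (NOT x AND y AND NOT w) OR (x AND NOT y AND NOT w) OR (x AND y AND NOT w)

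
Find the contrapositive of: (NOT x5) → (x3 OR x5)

Contrapositive: NOT (x3 OR x5) → x5
Note: A statement and its contrapositive are logically equivalent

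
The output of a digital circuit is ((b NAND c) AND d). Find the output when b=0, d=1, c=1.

Substituting: ((0 NAND 1) AND 1)
= 1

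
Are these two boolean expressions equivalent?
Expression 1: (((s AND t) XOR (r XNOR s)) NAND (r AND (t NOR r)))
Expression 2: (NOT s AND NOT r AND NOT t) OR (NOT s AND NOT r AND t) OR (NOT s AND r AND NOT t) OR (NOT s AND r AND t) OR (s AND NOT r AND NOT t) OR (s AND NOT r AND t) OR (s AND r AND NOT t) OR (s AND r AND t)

Yes, they are equivalent — the two output columns agree on all 8 assignments:
s | r | t | Expression 1 | Expression 2
---------------------------------------
0 | 0 | 0 | 1 | 1
0 | 0 | 1 | 1 | 1
0 | 1 | 0 | 1 | 1
0 | 1 | 1 | 1 | 1
1 | 0 | 0 | 1 | 1
1 | 0 | 1 | 1 | 1
1 | 1 | 0 | 1 | 1
1 | 1 | 1 | 1 | 1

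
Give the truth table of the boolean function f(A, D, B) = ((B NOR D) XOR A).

A | D | B | Output
------------------
0 | 0 | 0 | 1
0 | 0 | 1 | 0
0 | 1 | 0 | 0
0 | 1 | 1 | 0
1 | 0 | 0 | 0
1 | 0 | 1 | 1
1 | 1 | 0 | 1
1 | 1 | 1 | 1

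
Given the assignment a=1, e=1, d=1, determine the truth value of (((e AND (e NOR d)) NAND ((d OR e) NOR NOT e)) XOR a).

Substituting: (((1 AND (1 NOR 1)) NAND ((1 OR 1) NOR NOT 1)) XOR 1)
= 0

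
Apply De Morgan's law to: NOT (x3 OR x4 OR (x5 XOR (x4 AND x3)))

NOT x3 AND NOT x4 AND NOT (x5 XOR (x4 AND x3))
De Morgan's: NOT(OR of terms) = AND of negations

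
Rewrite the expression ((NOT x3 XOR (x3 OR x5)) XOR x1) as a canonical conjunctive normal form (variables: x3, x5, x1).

(x3 OR x5 OR NOT x1) AND (x3 OR NOT x5 OR x1) AND (NOT x3 OR x5 OR NOT x1) AND (NOT x3 OR NOT x5 OR NOT x1)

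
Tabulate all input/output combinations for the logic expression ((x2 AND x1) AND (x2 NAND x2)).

x1 | x2 | Output
----------------
0 | 0 | 0
0 | 1 | 0
1 | 0 | 0
1 | 1 | 0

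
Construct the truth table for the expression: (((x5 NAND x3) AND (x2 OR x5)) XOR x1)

x1 | x5 | x2 | x3 | Output
--------------------------
0 | 0 | 0 | 0 | 0
0 | 0 | 0 | 1 | 0
0 | 0 | 1 | 0 | 1
0 | 0 | 1 | 1 | 1
0 | 1 | 0 | 0 | 1
0 | 1 | 0 | 1 | 0
0 | 1 | 1 | 0 | 1
0 | 1 | 1 | 1 | 0
1 | 0 | 0 | 0 | 1
1 | 0 | 0 | 1 | 1
1 | 0 | 1 | 0 | 0
1 | 0 | 1 | 1 | 0
1 | 1 | 0 | 0 | 0
1 | 1 | 0 | 1 | 1
1 | 1 | 1 | 0 | 0
1 | 1 | 1 | 1 | 1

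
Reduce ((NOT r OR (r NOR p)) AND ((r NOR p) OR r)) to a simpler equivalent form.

By distribution ((E OR v) AND (E OR NOT v) = E):
= (r NOR p)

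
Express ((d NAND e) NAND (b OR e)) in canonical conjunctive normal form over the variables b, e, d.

(b OR NOT e OR d) AND (NOT b OR e OR d) AND (NOT b OR e OR NOT d) AND (NOT b OR NOT e OR d)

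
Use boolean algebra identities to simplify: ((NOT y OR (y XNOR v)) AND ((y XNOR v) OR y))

By distribution ((E OR v) AND (E OR NOT v) = E):
= (y XNOR v)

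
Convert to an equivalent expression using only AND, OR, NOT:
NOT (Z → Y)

Z AND NOT Y
(Negated implication: NOT(A → B) = A AND NOT B)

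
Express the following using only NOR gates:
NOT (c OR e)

(((c NOR e) NOR (c NOR e)) NOR ((c NOR e) NOR (c NOR e)))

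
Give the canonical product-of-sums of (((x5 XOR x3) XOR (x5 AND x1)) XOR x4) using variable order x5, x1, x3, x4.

ΠM(0, 3, 4, 7, 9, 10, 12, 15) = (x5 OR x1 OR x3 OR x4) AND (x5 OR x1 OR NOT x3 OR NOT x4) AND (x5 OR NOT x1 OR x3 OR x4) AND (x5 OR NOT x1 OR NOT x3 OR NOT x4) AND (NOT x5 OR x1 OR x3 OR NOT x4) AND (NOT x5 OR x1 OR NOT x3 OR x4) AND (NOT x5 OR NOT x1 OR x3 OR x4) AND (NOT x5 OR NOT x1 OR NOT x3 OR NOT x4)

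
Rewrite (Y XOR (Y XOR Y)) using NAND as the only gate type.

((Y NAND (Y NAND ((Y NAND (Y NAND Y)) NAND (Y NAND (Y NAND Y))))) NAND (((Y NAND (Y NAND Y)) NAND (Y NAND (Y NAND Y))) NAND (Y NAND ((Y NAND (Y NAND Y)) NAND (Y NAND (Y NAND Y))))))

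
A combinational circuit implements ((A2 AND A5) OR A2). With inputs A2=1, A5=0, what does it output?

Substituting: ((1 AND 0) OR 1)
= 1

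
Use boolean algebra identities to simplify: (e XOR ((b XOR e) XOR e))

By XOR self-cancellation ((E XOR v) XOR v = E):
= (b XOR e)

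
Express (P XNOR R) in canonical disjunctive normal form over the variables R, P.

(NOT R AND NOT P) OR (R AND P)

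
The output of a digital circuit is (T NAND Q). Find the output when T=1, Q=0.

Substituting: (1 NAND 0)
= 1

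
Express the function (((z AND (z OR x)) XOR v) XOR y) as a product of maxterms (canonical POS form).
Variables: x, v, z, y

ΠM(0, 3, 5, 6, 8, 11, 13, 14) = (x OR v OR z OR y) AND (x OR v OR NOT z OR NOT y) AND (x OR NOT v OR z OR NOT y) AND (x OR NOT v OR NOT z OR y) AND (NOT x OR v OR z OR y) AND (NOT x OR v OR NOT z OR NOT y) AND (NOT x OR NOT v OR z OR NOT y) AND (NOT x OR NOT v OR NOT z OR y)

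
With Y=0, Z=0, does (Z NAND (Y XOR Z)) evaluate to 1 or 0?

Substituting: (0 NAND (0 XOR 0))
= 1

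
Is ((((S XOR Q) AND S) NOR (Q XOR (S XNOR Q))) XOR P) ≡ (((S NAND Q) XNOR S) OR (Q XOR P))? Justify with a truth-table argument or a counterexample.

No. Counterexample: with Q=0, P=0, S=1, Expression 1 = 0 but Expression 2 = 1.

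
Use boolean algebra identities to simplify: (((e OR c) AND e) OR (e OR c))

By absorption (E OR (E AND v) = E):
= (e OR c)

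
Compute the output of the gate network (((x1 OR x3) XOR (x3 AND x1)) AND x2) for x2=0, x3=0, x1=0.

Substituting: (((0 OR 0) XOR (0 AND 0)) AND 0)
= 0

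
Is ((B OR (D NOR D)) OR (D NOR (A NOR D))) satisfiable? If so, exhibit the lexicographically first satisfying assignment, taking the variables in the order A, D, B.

A=0, D=0, B=0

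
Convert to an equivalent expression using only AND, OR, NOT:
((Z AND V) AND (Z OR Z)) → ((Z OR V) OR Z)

NOT ((Z AND V) AND (Z OR Z)) OR ((Z OR V) OR Z)
(Implication elimination: A → B = NOT A OR B)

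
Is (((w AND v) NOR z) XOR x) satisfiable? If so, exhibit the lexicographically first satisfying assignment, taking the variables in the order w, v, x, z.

w=0, v=0, x=0, z=0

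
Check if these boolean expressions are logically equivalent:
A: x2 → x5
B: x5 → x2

No, Converse is not equivalent to original (counterexample: x2=0, x5=1)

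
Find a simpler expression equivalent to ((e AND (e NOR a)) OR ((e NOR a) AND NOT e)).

By distribution ((E AND v) OR (E AND NOT v) = E):
= (e NOR a)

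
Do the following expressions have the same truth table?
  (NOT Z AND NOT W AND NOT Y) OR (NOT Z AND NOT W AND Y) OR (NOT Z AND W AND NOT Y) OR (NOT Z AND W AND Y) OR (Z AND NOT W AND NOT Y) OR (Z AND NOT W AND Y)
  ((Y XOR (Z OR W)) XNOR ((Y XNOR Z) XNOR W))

Yes, they are equivalent — the two output columns agree on all 8 assignments:
Z | W | Y | Expression 1 | Expression 2
---------------------------------------
0 | 0 | 0 | 1 | 1
0 | 0 | 1 | 1 | 1
0 | 1 | 0 | 1 | 1
0 | 1 | 1 | 1 | 1
1 | 0 | 0 | 1 | 1
1 | 0 | 1 | 1 | 1
1 | 1 | 0 | 0 | 0
1 | 1 | 1 | 0 | 0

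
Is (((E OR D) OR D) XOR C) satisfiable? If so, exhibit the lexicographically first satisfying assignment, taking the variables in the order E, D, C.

E=0, D=0, C=1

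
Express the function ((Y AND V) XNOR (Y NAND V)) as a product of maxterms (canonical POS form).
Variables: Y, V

ΠM(0, 1, 2, 3) = (Y OR V) AND (Y OR NOT V) AND (NOT Y OR V) AND (NOT Y OR NOT V)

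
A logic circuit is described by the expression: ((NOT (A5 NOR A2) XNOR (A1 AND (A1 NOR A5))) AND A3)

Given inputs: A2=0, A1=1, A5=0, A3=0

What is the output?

Substituting: ((NOT (0 NOR 0) XNOR (1 AND (1 NOR 0))) AND 0)
= 0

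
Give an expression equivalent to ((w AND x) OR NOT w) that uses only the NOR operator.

((((w NOR w) NOR (x NOR x)) NOR (w NOR w)) NOR (((w NOR w) NOR (x NOR x)) NOR (w NOR w)))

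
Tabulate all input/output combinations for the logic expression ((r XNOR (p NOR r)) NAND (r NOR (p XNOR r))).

p | r | Output
--------------
0 | 0 | 1
0 | 1 | 1
1 | 0 | 0
1 | 1 | 1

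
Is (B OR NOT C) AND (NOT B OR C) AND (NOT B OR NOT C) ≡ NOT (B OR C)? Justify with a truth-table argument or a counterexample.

Yes, they are equivalent — the two output columns agree on all 4 assignments:
B | C | Expression 1 | Expression 2
-----------------------------------
0 | 0 | 1 | 1
0 | 1 | 0 | 0
1 | 0 | 0 | 0
1 | 1 | 0 | 0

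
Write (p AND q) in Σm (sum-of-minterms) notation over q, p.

Σm(3) = (q AND p)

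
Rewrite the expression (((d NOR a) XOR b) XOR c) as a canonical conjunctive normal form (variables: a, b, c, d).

(a OR b OR c OR NOT d) AND (a OR b OR NOT c OR d) AND (a OR NOT b OR c OR d) AND (a OR NOT b OR NOT c OR NOT d) AND (NOT a OR b OR c OR d) AND (NOT a OR b OR c OR NOT d) AND (NOT a OR NOT b OR NOT c OR d) AND (NOT a OR NOT b OR NOT c OR NOT d)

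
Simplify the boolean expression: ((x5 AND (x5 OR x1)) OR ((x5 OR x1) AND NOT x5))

By distribution ((E AND v) OR (E AND NOT v) = E):
= (x5 OR x1)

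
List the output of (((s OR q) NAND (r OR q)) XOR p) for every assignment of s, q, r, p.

s | q | r | p | Output
----------------------
0 | 0 | 0 | 0 | 1
0 | 0 | 0 | 1 | 0
0 | 0 | 1 | 0 | 1
0 | 0 | 1 | 1 | 0
0 | 1 | 0 | 0 | 0
0 | 1 | 0 | 1 | 1
0 | 1 | 1 | 0 | 0
0 | 1 | 1 | 1 | 1
1 | 0 | 0 | 0 | 1
1 | 0 | 0 | 1 | 0
1 | 0 | 1 | 0 | 0
1 | 0 | 1 | 1 | 1
1 | 1 | 0 | 0 | 0
1 | 1 | 0 | 1 | 1
1 | 1 | 1 | 0 | 0
1 | 1 | 1 | 1 | 1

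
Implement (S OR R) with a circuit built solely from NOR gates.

((S NOR R) NOR (S NOR R))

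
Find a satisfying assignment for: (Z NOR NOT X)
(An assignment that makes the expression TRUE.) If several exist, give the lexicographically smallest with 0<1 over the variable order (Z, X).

Z=0, X=1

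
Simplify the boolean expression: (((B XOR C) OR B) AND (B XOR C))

By absorption (E AND (E OR v) = E):
= (B XOR C)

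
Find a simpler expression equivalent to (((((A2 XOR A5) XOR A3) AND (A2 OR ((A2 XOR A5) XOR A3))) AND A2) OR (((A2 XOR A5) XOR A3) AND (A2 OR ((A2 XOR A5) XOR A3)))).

By absorption (E OR (E AND v) = E) then absorption (E AND (E OR v) = E):
= ((A2 XOR A5) XOR A3)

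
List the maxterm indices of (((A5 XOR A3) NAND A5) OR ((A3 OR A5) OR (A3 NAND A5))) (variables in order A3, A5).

ΠM() = TRUE (no maxterms)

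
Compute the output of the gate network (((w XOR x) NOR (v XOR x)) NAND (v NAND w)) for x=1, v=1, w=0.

Substituting: (((0 XOR 1) NOR (1 XOR 1)) NAND (1 NAND 0))
= 1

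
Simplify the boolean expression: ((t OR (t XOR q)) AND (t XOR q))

By absorption (E AND (E OR v) = E):
= (t XOR q)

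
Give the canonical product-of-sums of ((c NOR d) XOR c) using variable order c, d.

ΠM(1) = (c OR NOT d)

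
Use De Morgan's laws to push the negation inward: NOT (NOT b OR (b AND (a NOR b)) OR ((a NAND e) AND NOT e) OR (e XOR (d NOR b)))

b AND NOT (b AND (a NOR b)) AND NOT ((a NAND e) AND NOT e) AND NOT (e XOR (d NOR b))
De Morgan's: NOT(OR of terms) = AND of negations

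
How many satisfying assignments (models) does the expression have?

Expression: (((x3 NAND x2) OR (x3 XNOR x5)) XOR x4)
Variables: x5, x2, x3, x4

Satisfying assignments: (0,0,0,0), (0,0,1,0), (0,1,0,0), (0,1,1,1), (1,0,0,0), (1,0,1,0), (1,1,0,0), (1,1,1,0)
Count: 8 out of 16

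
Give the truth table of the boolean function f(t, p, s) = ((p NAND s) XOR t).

t | p | s | Output
------------------
0 | 0 | 0 | 1
0 | 0 | 1 | 1
0 | 1 | 0 | 1
0 | 1 | 1 | 0
1 | 0 | 0 | 0
1 | 0 | 1 | 0
1 | 1 | 0 | 0
1 | 1 | 1 | 1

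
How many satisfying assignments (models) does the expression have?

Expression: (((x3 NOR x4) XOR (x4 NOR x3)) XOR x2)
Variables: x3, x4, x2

Satisfying assignments: (0,0,1), (0,1,1), (1,0,1), (1,1,1)
Count: 4 out of 8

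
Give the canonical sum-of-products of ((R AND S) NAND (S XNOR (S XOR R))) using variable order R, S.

Σm(0, 1, 2, 3) = (NOT R AND NOT S) OR (NOT R AND S) OR (R AND NOT S) OR (R AND S)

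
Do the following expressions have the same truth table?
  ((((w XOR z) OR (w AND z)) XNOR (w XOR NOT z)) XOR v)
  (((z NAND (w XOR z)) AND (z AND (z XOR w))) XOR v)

No. Counterexample: with v=0, w=1, z=1, Expression 1 = 1 but Expression 2 = 0.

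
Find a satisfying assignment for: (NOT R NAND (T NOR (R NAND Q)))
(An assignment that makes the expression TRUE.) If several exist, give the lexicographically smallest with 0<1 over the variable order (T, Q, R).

T=0, Q=0, R=0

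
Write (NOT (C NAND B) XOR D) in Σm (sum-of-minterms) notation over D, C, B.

Σm(3, 4, 5, 6) = (NOT D AND C AND B) OR (D AND NOT C AND NOT B) OR (D AND NOT C AND B) OR (D AND C AND NOT B)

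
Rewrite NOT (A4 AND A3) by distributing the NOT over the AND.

NOT A4 OR NOT A3
De Morgan's: NOT(AND of terms) = OR of negations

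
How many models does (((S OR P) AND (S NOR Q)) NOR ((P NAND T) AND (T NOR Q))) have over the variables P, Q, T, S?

Satisfying assignments: (0,0,1,0), (0,0,1,1), (0,1,0,0), (0,1,0,1), (0,1,1,0), (0,1,1,1), (1,0,1,1), (1,1,0,0), (1,1,0,1), (1,1,1,0), (1,1,1,1)
Count: 11 out of 16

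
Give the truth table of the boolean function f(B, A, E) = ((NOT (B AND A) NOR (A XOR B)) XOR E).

B | A | E | Output
------------------
0 | 0 | 0 | 0
0 | 0 | 1 | 1
0 | 1 | 0 | 0
0 | 1 | 1 | 1
1 | 0 | 0 | 0
1 | 0 | 1 | 1
1 | 1 | 0 | 1
1 | 1 | 1 | 0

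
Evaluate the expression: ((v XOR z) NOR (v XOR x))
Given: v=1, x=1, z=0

Substituting: ((1 XOR 0) NOR (1 XOR 1))
= 0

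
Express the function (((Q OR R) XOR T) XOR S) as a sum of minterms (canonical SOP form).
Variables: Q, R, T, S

Σm(1, 2, 4, 7, 8, 11, 12, 15) = (NOT Q AND NOT R AND NOT T AND S) OR (NOT Q AND NOT R AND T AND NOT S) OR (NOT Q AND R AND NOT T AND NOT S) OR (NOT Q AND R AND T AND S) OR (Q AND NOT R AND NOT T AND NOT S) OR (Q AND NOT R AND T AND S) OR (Q AND R AND NOT T AND NOT S) OR (Q AND R AND T AND S)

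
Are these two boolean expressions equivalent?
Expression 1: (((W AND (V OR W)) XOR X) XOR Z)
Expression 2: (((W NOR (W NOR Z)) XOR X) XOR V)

No. Counterexample: with X=0, Z=0, W=0, V=1, Expression 1 = 0 but Expression 2 = 1.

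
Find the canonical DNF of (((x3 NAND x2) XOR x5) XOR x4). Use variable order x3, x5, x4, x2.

(NOT x3 AND NOT x5 AND NOT x4 AND NOT x2) OR (NOT x3 AND NOT x5 AND NOT x4 AND x2) OR (NOT x3 AND x5 AND x4 AND NOT x2) OR (NOT x3 AND x5 AND x4 AND x2) OR (x3 AND NOT x5 AND NOT x4 AND NOT x2) OR (x3 AND NOT x5 AND x4 AND x2) OR (x3 AND x5 AND NOT x4 AND x2) OR (x3 AND x5 AND x4 AND NOT x2)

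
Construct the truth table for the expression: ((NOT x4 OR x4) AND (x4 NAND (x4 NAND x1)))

x1 | x4 | Output
----------------
0 | 0 | 1
0 | 1 | 0
1 | 0 | 1
1 | 1 | 1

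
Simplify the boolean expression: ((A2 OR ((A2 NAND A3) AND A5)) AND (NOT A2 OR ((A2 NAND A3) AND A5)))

By distribution ((E OR v) AND (E OR NOT v) = E):
= ((A2 NAND A3) AND A5)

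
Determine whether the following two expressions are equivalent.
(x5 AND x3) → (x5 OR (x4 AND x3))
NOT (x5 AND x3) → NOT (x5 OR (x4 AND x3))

No, Inverse is not equivalent to original (counterexample: x4=0, x5=1, x3=0)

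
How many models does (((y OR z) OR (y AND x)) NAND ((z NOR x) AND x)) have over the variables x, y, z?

Satisfying assignments: (0,0,0), (0,0,1), (0,1,0), (0,1,1), (1,0,0), (1,0,1), (1,1,0), (1,1,1)
Count: 8 out of 8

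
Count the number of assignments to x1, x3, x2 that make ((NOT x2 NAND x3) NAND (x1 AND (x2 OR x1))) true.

Satisfying assignments: (0,0,0), (0,0,1), (0,1,0), (0,1,1), (1,1,0)
Count: 5 out of 8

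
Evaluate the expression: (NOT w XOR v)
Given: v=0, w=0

Substituting: (NOT 0 XOR 0)
= 1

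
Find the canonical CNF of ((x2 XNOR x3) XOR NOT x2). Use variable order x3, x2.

(x3 OR x2) AND (x3 OR NOT x2)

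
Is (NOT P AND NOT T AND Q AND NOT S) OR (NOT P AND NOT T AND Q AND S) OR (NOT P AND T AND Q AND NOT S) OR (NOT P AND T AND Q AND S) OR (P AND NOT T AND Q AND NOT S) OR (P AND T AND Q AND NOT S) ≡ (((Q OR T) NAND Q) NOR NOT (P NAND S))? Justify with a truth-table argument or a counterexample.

Yes, they are equivalent — the two output columns agree on all 16 assignments:
P | T | Q | S | Expression 1 | Expression 2
-------------------------------------------
0 | 0 | 0 | 0 | 0 | 0
0 | 0 | 0 | 1 | 0 | 0
0 | 0 | 1 | 0 | 1 | 1
0 | 0 | 1 | 1 | 1 | 1
0 | 1 | 0 | 0 | 0 | 0
0 | 1 | 0 | 1 | 0 | 0
0 | 1 | 1 | 0 | 1 | 1
0 | 1 | 1 | 1 | 1 | 1
1 | 0 | 0 | 0 | 0 | 0
1 | 0 | 0 | 1 | 0 | 0
1 | 0 | 1 | 0 | 1 | 1
1 | 0 | 1 | 1 | 0 | 0
1 | 1 | 0 | 0 | 0 | 0
1 | 1 | 0 | 1 | 0 | 0
1 | 1 | 1 | 0 | 1 | 1
1 | 1 | 1 | 1 | 0 | 0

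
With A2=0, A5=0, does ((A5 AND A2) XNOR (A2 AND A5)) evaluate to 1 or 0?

Substituting: ((0 AND 0) XNOR (0 AND 0))
= 1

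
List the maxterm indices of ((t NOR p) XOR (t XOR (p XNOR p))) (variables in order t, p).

ΠM(0, 2, 3) = (t OR p) AND (NOT t OR p) AND (NOT t OR NOT p)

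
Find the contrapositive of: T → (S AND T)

Contrapositive: NOT (S AND T) → NOT T
Note: A statement and its contrapositive are logically equivalent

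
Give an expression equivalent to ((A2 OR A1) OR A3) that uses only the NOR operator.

((((A2 NOR A1) NOR (A2 NOR A1)) NOR A3) NOR (((A2 NOR A1) NOR (A2 NOR A1)) NOR A3))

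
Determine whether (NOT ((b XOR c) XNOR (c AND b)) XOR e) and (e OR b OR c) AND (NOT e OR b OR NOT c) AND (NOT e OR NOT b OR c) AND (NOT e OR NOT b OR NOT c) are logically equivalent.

Yes, they are equivalent — the two output columns agree on all 8 assignments:
e | b | c | Expression 1 | Expression 2
---------------------------------------
0 | 0 | 0 | 0 | 0
0 | 0 | 1 | 1 | 1
0 | 1 | 0 | 1 | 1
0 | 1 | 1 | 1 | 1
1 | 0 | 0 | 1 | 1
1 | 0 | 1 | 0 | 0
1 | 1 | 0 | 0 | 0
1 | 1 | 1 | 0 | 0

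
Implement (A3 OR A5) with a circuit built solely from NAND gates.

((A3 NAND A3) NAND (A5 NAND A5))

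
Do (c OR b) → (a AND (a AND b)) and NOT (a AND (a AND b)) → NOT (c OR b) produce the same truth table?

Yes, Contrapositive is always equivalent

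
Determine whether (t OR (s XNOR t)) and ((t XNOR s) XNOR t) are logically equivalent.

No. Counterexample: with t=0, s=0, Expression 1 = 1 but Expression 2 = 0.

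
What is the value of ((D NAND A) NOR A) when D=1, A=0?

Substituting: ((1 NAND 0) NOR 0)
= 0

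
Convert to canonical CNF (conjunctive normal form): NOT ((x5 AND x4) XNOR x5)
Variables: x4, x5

(x4 OR x5) AND (NOT x4 OR x5) AND (NOT x4 OR NOT x5)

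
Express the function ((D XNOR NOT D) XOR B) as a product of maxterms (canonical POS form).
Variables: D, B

ΠM(0, 2) = (D OR B) AND (NOT D OR B)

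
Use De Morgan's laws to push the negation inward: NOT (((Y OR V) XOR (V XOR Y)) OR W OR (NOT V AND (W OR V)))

NOT ((Y OR V) XOR (V XOR Y)) AND NOT W AND NOT (NOT V AND (W OR V))
De Morgan's: NOT(OR of terms) = AND of negations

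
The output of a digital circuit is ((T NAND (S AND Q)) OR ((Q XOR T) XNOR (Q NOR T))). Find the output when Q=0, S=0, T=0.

Substituting: ((0 NAND (0 AND 0)) OR ((0 XOR 0) XNOR (0 NOR 0)))
= 1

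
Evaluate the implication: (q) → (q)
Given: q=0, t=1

Antecedent (q) = 0; consequent (q) = 0.
0 → 0 = 1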